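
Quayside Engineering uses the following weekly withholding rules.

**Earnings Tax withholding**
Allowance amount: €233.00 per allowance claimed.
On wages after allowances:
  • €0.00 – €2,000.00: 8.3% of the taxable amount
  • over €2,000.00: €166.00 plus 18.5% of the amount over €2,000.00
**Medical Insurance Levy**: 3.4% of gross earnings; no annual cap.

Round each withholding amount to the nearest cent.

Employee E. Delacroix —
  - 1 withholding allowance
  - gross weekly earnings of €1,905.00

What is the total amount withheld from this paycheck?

€203.55

Earnings Tax: taxable = €1,905.00 − 1×€233.00 = €1,672.00
  8.3% × €1,672.00 = €138.78
Medical Insurance Levy: 3.4% × €1,905.00 = €64.77
Total: €138.78 + €64.77 = €203.55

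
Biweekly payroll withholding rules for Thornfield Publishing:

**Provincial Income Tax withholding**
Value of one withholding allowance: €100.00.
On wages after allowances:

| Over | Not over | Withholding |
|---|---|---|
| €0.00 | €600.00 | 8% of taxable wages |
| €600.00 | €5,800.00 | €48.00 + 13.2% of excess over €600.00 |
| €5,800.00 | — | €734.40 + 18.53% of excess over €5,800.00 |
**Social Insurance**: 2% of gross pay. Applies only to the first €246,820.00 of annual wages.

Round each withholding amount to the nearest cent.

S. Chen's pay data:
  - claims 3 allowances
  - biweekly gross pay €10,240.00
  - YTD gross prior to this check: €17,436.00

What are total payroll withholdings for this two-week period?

€1,706.34

Provincial Income Tax: taxable = €10,240.00 − 3×€100.00 = €9,940.00
  €734.40 + 18.53% × (€9,940.00 − €5,800.00) = €734.40 + 18.53% × €4,140.00 = €1,501.54
Social Insurance: 2% × €10,240.00 = €204.80
Total: €1,501.54 + €204.80 = €1,706.34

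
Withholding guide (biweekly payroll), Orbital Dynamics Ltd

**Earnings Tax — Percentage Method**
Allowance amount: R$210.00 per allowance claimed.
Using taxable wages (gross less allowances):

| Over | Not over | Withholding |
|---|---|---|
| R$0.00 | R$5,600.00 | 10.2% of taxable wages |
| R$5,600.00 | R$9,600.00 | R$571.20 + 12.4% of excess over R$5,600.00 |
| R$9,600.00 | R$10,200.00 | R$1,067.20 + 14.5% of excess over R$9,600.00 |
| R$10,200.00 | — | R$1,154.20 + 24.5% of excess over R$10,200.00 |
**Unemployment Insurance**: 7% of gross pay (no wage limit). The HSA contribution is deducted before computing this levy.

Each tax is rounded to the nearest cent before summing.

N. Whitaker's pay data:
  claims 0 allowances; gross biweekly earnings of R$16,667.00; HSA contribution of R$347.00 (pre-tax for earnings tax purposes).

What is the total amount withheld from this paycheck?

Earnings Tax: taxable = R$16,667.00 − R$347.00 = R$16,320.00
  R$1,154.20 + 24.5% × (R$16,320.00 − R$10,200.00) = R$1,154.20 + 24.5% × R$6,120.00 = R$2,653.60
Unemployment Insurance: 7% × R$16,320.00 = R$1,142.40
Total: R$2,653.60 + R$1,142.40 = R$3,796.00

R$3,796.00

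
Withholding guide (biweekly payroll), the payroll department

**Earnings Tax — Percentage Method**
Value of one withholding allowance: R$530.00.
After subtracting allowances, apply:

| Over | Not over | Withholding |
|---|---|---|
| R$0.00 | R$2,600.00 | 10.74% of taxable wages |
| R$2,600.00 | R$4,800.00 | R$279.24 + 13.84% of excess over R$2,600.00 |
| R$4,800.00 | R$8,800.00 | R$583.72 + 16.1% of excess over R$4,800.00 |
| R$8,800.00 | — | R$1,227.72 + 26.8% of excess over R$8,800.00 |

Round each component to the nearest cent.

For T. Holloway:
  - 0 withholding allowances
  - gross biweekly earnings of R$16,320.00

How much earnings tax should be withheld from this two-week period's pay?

Earnings Tax: taxable = R$16,320.00
  R$1,227.72 + 26.8% × (R$16,320.00 − R$8,800.00) = R$1,227.72 + 26.8% × R$7,520.00 = R$3,243.08

R$3,243.08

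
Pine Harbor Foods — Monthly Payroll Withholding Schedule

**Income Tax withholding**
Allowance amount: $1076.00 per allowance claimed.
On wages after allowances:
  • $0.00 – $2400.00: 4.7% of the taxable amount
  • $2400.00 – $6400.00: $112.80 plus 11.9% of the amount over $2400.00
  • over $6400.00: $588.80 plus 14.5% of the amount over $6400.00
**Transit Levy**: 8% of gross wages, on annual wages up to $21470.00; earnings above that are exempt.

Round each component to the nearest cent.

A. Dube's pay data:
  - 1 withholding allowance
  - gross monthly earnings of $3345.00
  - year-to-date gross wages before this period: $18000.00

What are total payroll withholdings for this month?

Income Tax: taxable = $3345.00 − 1×$1076.00 = $2269.00
  4.7% × $2269.00 = $106.64
Transit Levy: 8% × $3345.00 = $267.60
Total: $106.64 + $267.60 = $374.24

$374.24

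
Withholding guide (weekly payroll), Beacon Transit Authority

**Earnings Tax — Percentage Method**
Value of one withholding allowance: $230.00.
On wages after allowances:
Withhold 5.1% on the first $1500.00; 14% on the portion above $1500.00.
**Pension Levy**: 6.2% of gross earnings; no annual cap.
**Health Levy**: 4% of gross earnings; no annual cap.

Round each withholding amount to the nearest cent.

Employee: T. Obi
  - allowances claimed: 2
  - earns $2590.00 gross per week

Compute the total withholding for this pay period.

Earnings Tax: taxable = $2590.00 − 2×$230.00 = $2130.00
  $76.50 + 14% × ($2130.00 − $1500.00) = $76.50 + 14% × $630.00 = $164.70
Pension Levy: 6.2% × $2590.00 = $160.58
Health Levy: 4% × $2590.00 = $103.60
Total: $164.70 + $160.58 + $103.60 = $428.88

$428.88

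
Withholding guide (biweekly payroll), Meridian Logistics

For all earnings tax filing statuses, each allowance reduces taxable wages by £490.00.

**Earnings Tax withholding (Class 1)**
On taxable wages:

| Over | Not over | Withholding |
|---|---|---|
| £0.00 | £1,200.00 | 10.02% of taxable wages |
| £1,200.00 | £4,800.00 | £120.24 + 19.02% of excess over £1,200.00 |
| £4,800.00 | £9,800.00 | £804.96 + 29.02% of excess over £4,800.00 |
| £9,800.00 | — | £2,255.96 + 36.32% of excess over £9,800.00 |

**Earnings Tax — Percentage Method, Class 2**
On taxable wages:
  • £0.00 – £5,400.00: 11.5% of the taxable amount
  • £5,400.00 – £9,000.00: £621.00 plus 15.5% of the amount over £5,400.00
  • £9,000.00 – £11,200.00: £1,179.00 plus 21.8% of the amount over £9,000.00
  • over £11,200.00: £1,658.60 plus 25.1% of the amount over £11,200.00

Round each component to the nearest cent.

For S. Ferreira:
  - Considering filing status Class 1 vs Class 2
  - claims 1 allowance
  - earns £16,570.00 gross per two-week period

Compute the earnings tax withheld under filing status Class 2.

£2,883.48

Earnings Tax (Class 2): taxable = £16,570.00 − 1×£490.00 = £16,080.00
  £1,658.60 + 25.1% × (£16,080.00 − £11,200.00) = £1,658.60 + 25.1% × £4,880.00 = £2,883.48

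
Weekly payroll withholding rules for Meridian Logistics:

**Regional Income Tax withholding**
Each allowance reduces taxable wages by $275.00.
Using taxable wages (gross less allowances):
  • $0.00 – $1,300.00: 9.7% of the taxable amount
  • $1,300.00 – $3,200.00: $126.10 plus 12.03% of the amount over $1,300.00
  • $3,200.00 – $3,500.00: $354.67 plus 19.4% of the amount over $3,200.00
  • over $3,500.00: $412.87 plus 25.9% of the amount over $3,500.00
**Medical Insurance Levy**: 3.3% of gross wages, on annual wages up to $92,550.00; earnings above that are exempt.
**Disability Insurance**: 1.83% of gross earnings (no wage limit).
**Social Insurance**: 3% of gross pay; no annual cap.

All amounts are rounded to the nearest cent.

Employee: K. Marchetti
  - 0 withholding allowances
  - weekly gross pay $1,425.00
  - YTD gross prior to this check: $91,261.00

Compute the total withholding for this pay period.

$252.51

Regional Income Tax: taxable = $1,425.00
  $126.10 + 12.03% × ($1,425.00 − $1,300.00) = $126.10 + 12.03% × $125.00 = $141.14
Medical Insurance Levy: cap $92,550.00 − YTD $91,261.00 = $1,289.00 subject; 3.3% × $1,289.00 = $42.54
Disability Insurance: 1.83% × $1,425.00 = $26.08
Social Insurance: 3% × $1,425.00 = $42.75
Total: $141.14 + $42.54 + $26.08 + $42.75 = $252.51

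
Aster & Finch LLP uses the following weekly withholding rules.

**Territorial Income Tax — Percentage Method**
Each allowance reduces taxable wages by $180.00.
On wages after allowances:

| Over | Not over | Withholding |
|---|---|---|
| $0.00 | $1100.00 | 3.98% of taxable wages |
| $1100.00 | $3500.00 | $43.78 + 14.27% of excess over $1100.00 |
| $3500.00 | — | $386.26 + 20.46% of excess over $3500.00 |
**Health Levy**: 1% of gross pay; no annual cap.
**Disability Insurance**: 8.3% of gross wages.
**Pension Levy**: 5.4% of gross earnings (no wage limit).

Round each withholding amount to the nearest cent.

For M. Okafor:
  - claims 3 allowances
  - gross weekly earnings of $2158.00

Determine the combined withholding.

Territorial Income Tax: taxable = $2158.00 − 3×$180.00 = $1618.00
  $43.78 + 14.27% × ($1618.00 − $1100.00) = $43.78 + 14.27% × $518.00 = $117.70
Health Levy: 1% × $2158.00 = $21.58
Disability Insurance: 8.3% × $2158.00 = $179.11
Pension Levy: 5.4% × $2158.00 = $116.53
Total: $117.70 + $21.58 + $179.11 + $116.53 = $434.92

$434.92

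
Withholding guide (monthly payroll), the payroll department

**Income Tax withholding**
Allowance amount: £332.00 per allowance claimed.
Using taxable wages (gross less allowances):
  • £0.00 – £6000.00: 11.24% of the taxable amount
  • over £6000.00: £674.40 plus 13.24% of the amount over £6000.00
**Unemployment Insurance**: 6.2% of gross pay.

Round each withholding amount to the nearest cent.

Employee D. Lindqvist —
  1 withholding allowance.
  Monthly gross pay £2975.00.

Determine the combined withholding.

£481.52

Income Tax: taxable = £2975.00 − 1×£332.00 = £2643.00
  11.24% × £2643.00 = £297.07
Unemployment Insurance: 6.2% × £2975.00 = £184.45
Total: £297.07 + £184.45 = £481.52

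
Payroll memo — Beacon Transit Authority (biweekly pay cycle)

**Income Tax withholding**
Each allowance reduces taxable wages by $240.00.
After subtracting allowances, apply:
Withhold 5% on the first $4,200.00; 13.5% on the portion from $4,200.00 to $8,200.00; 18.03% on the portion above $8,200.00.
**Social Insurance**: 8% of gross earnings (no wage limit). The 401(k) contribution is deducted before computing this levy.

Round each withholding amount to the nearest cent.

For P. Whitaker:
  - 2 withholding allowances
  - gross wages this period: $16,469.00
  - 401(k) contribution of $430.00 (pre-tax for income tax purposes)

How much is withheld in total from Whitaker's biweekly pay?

$3,359.95

Income Tax: taxable = $16,469.00 − $430.00 − 2×$240.00 = $15,559.00
  $750.00 + 18.03% × ($15,559.00 − $8,200.00) = $750.00 + 18.03% × $7,359.00 = $2,076.83
Social Insurance: 8% × $16,039.00 = $1,283.12
Total: $2,076.83 + $1,283.12 = $3,359.95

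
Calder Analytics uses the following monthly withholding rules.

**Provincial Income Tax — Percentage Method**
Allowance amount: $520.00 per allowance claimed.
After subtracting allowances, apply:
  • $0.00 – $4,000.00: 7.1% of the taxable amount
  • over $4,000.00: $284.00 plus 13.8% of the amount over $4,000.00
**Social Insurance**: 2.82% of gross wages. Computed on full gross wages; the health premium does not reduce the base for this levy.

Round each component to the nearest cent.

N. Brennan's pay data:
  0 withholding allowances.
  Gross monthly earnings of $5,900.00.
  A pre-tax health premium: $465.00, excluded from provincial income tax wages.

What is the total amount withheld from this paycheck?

$648.41

Provincial Income Tax: taxable = $5,900.00 − $465.00 = $5,435.00
  $284.00 + 13.8% × ($5,435.00 − $4,000.00) = $284.00 + 13.8% × $1,435.00 = $482.03
Social Insurance: 2.82% × $5,900.00 = $166.38
Total: $482.03 + $166.38 = $648.41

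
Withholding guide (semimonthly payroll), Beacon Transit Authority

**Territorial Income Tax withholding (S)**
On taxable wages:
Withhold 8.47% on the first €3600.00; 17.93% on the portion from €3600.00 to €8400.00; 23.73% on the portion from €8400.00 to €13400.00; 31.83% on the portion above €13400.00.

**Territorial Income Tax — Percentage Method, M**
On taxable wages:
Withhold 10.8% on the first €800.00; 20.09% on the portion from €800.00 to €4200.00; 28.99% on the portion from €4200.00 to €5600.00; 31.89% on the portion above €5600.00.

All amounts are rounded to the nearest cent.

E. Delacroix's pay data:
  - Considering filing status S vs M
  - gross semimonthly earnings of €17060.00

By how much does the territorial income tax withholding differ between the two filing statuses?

Territorial Income Tax (S): taxable = €17060.00
  €2352.06 + 31.83% × (€17060.00 − €13400.00) = €2352.06 + 31.83% × €3660.00 = €3517.04
Territorial Income Tax (M): taxable = €17060.00
  €1175.32 + 31.89% × (€17060.00 − €5600.00) = €1175.32 + 31.89% × €11460.00 = €4829.91
Difference: |€3517.04 − €4829.91| = €1312.87 (higher under M)

€1312.87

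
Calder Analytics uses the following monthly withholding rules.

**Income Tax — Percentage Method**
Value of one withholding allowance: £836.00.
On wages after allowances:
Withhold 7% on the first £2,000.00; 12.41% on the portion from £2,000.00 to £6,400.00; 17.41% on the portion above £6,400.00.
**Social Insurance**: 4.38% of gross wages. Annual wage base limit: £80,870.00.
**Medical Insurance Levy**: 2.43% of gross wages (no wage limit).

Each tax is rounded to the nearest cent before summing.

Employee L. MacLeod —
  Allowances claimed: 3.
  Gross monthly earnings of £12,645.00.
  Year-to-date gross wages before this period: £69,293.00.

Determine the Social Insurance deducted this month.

£507.07

Social Insurance: cap £80,870.00 − YTD £69,293.00 = £11,577.00 subject; 4.38% × £11,577.00 = £507.07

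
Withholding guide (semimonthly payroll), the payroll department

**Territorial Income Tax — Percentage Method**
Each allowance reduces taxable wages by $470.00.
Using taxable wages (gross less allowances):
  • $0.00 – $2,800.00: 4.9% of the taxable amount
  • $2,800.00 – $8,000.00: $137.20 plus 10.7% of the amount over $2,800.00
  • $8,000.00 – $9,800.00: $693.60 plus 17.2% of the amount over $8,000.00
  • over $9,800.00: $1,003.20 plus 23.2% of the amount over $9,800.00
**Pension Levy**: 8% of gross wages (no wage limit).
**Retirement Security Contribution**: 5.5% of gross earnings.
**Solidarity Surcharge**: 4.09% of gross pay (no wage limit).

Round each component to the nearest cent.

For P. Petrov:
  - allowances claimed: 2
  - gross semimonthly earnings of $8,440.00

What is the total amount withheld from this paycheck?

$2,124.70

Territorial Income Tax: taxable = $8,440.00 − 2×$470.00 = $7,500.00
  $137.20 + 10.7% × ($7,500.00 − $2,800.00) = $137.20 + 10.7% × $4,700.00 = $640.10
Pension Levy: 8% × $8,440.00 = $675.20
Retirement Security Contribution: 5.5% × $8,440.00 = $464.20
Solidarity Surcharge: 4.09% × $8,440.00 = $345.20
Total: $640.10 + $675.20 + $464.20 + $345.20 = $2,124.70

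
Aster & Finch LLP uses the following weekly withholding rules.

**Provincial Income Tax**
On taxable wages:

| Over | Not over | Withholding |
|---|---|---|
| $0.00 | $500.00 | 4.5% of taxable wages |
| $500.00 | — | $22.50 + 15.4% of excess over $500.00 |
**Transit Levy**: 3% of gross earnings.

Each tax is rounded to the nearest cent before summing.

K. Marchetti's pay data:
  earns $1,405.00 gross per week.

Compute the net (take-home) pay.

$1,200.98

Provincial Income Tax: taxable = $1,405.00
  $22.50 + 15.4% × ($1,405.00 − $500.00) = $22.50 + 15.4% × $905.00 = $161.87
Transit Levy: 3% × $1,405.00 = $42.15
Total withheld: $161.87 + $42.15 = $204.02
Net pay: $1,405.00 − $204.02 = $1,200.98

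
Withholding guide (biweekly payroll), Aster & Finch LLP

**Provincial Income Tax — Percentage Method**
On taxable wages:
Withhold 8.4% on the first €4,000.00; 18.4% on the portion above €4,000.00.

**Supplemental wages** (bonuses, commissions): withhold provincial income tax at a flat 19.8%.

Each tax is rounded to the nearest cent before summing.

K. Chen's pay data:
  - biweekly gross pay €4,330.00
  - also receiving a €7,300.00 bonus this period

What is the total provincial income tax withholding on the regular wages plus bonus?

Provincial Income Tax: taxable = €4,330.00
  €336.00 + 18.4% × (€4,330.00 − €4,000.00) = €336.00 + 18.4% × €330.00 = €396.72
Supplemental (19.8% flat on bonus): 19.8% × €7,300.00 = €1,445.40
Total provincial income tax: €396.72 + €1,445.40 = €1,842.12

€1,842.12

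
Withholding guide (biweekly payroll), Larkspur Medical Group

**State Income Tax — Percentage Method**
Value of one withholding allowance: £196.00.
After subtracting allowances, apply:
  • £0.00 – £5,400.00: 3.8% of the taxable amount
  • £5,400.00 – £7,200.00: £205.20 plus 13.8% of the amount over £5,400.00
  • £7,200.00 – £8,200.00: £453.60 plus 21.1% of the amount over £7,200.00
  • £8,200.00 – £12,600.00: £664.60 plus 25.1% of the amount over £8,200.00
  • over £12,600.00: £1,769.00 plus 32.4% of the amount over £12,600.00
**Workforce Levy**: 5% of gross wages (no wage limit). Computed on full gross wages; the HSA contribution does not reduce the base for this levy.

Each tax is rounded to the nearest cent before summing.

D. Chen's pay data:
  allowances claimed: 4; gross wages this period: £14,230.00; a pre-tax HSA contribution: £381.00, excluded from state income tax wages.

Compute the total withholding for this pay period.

State Income Tax: taxable = £14,230.00 − £381.00 − 4×£196.00 = £13,065.00
  £1,769.00 + 32.4% × (£13,065.00 − £12,600.00) = £1,769.00 + 32.4% × £465.00 = £1,919.66
Workforce Levy: 5% × £14,230.00 = £711.50
Total: £1,919.66 + £711.50 = £2,631.16

£2,631.16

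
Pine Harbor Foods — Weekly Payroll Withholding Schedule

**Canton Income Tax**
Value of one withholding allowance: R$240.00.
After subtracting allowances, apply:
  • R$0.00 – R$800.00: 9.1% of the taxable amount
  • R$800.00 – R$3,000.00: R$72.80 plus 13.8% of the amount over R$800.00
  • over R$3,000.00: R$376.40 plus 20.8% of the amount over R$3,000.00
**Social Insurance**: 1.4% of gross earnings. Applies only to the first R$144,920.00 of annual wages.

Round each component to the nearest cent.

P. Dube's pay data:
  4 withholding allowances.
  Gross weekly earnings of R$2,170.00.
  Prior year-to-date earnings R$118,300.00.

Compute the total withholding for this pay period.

Canton Income Tax: taxable = R$2,170.00 − 4×R$240.00 = R$1,210.00
  R$72.80 + 13.8% × (R$1,210.00 − R$800.00) = R$72.80 + 13.8% × R$410.00 = R$129.38
Social Insurance: 1.4% × R$2,170.00 = R$30.38
Total: R$129.38 + R$30.38 = R$159.76

R$159.76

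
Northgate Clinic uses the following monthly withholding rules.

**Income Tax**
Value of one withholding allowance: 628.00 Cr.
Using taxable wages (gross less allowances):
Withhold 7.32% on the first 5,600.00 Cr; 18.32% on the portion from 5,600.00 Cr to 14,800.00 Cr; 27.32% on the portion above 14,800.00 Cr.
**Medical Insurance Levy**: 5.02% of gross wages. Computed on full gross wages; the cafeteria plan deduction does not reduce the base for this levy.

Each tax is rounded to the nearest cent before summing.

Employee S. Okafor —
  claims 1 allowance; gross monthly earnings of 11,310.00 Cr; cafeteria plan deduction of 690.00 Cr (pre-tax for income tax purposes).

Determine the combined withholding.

1,782.29 Cr

Income Tax: taxable = 11,310.00 Cr − 690.00 Cr − 1×628.00 Cr = 9,992.00 Cr
  409.92 Cr + 18.32% × (9,992.00 Cr − 5,600.00 Cr) = 409.92 Cr + 18.32% × 4,392.00 Cr = 1,214.53 Cr
Medical Insurance Levy: 5.02% × 11,310.00 Cr = 567.76 Cr
Total: 1,214.53 Cr + 567.76 Cr = 1,782.29 Cr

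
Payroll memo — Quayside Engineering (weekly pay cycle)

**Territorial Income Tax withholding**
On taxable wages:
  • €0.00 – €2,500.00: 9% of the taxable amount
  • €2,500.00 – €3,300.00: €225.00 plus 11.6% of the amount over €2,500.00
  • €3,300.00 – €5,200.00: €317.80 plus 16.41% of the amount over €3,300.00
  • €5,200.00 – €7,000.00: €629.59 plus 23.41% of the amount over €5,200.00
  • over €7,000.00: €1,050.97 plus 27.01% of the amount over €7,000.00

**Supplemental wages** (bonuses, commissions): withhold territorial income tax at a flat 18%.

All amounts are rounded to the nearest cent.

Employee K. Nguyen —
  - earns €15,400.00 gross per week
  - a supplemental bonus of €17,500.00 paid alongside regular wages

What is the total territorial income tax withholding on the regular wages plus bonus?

Territorial Income Tax: taxable = €15,400.00
  €1,050.97 + 27.01% × (€15,400.00 − €7,000.00) = €1,050.97 + 27.01% × €8,400.00 = €3,319.81
Supplemental (18% flat on bonus): 18% × €17,500.00 = €3,150.00
Total territorial income tax: €3,319.81 + €3,150.00 = €6,469.81

€6,469.81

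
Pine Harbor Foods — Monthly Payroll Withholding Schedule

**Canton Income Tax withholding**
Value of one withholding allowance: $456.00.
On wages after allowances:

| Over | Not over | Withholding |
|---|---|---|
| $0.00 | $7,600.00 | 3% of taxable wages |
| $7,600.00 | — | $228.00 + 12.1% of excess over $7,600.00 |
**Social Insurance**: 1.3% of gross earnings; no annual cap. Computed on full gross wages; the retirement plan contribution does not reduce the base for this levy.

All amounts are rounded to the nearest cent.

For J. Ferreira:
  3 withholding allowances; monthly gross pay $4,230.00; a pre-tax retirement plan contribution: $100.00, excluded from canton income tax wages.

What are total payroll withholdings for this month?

Canton Income Tax: taxable = $4,230.00 − $100.00 − 3×$456.00 = $2,762.00
  3% × $2,762.00 = $82.86
Social Insurance: 1.3% × $4,230.00 = $54.99
Total: $82.86 + $54.99 = $137.85

$137.85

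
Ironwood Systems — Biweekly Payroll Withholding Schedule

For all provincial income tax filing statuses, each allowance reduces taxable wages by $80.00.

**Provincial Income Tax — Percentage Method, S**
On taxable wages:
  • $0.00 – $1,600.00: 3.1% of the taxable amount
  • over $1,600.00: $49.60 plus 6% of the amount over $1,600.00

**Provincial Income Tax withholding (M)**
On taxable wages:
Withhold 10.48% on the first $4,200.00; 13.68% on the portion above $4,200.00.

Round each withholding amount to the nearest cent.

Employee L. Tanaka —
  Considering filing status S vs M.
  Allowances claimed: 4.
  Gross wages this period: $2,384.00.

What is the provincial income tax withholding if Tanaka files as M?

Provincial Income Tax (M): taxable = $2,384.00 − 4×$80.00 = $2,064.00
  10.48% × $2,064.00 = $216.31

$216.31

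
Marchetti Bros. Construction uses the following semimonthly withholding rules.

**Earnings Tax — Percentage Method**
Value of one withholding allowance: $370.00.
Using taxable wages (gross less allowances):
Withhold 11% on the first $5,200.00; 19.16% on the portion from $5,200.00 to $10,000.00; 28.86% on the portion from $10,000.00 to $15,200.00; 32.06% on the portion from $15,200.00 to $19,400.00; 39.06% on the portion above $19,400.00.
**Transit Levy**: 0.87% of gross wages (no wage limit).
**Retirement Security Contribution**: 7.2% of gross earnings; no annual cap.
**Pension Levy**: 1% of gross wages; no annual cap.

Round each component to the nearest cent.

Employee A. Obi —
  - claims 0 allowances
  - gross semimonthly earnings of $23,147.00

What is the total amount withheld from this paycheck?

Earnings Tax: taxable = $23,147.00
  $4,338.92 + 39.06% × ($23,147.00 − $19,400.00) = $4,338.92 + 39.06% × $3,747.00 = $5,802.50
Transit Levy: 0.87% × $23,147.00 = $201.38
Retirement Security Contribution: 7.2% × $23,147.00 = $1,666.58
Pension Levy: 1% × $23,147.00 = $231.47
Total: $5,802.50 + $201.38 + $1,666.58 + $231.47 = $7,901.93

$7,901.93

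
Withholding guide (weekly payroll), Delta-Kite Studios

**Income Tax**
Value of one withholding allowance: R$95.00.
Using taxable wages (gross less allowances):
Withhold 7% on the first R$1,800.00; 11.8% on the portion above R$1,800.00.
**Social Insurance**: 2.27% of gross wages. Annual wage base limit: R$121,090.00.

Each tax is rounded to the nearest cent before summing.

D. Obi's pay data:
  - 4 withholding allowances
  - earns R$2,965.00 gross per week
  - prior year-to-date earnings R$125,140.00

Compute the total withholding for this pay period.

R$218.63

Income Tax: taxable = R$2,965.00 − 4×R$95.00 = R$2,585.00
  R$126.00 + 11.8% × (R$2,585.00 − R$1,800.00) = R$126.00 + 11.8% × R$785.00 = R$218.63
Social Insurance: YTD R$125,140.00 ≥ cap R$121,090.00 → R$0.00
Total: R$218.63 + R$0.00 = R$218.63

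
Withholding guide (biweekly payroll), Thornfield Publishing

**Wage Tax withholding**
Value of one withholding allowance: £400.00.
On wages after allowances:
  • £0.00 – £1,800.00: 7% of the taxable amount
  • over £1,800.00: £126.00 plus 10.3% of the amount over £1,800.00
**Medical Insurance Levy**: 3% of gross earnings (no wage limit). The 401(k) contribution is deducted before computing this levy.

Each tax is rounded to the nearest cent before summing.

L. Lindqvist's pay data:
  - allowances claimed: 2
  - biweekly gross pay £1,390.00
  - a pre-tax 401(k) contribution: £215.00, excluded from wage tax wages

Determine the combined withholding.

Wage Tax: taxable = £1,390.00 − £215.00 − 2×£400.00 = £375.00
  7% × £375.00 = £26.25
Medical Insurance Levy: 3% × £1,175.00 = £35.25
Total: £26.25 + £35.25 = £61.50

£61.50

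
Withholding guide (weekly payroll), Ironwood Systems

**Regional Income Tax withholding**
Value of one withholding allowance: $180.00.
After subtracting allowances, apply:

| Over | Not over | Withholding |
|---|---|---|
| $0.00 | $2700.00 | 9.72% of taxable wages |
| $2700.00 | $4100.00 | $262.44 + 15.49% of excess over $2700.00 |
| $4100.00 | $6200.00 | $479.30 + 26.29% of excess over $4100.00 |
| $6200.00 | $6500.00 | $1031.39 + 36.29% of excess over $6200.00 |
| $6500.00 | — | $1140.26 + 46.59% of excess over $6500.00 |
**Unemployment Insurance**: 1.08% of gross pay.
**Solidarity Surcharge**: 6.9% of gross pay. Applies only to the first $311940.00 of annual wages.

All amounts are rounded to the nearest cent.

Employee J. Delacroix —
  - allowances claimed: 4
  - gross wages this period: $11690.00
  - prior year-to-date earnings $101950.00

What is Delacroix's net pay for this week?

Regional Income Tax: taxable = $11690.00 − 4×$180.00 = $10970.00
  $1140.26 + 46.59% × ($10970.00 − $6500.00) = $1140.26 + 46.59% × $4470.00 = $3222.83
Unemployment Insurance: 1.08% × $11690.00 = $126.25
Solidarity Surcharge: 6.9% × $11690.00 = $806.61
Total withheld: $3222.83 + $126.25 + $806.61 = $4155.69
Net pay: $11690.00 − $4155.69 = $7534.31

$7534.31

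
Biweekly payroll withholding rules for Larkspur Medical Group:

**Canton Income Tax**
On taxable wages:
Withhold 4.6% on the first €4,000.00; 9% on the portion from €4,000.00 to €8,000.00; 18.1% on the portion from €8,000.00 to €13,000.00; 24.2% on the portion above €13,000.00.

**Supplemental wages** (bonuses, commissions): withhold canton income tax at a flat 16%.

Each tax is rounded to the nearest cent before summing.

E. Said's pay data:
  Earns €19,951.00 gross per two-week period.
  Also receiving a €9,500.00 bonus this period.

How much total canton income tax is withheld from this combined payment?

Canton Income Tax: taxable = €19,951.00
  €1,449.00 + 24.2% × (€19,951.00 − €13,000.00) = €1,449.00 + 24.2% × €6,951.00 = €3,131.14
Supplemental (16% flat on bonus): 16% × €9,500.00 = €1,520.00
Total canton income tax: €3,131.14 + €1,520.00 = €4,651.14

€4,651.14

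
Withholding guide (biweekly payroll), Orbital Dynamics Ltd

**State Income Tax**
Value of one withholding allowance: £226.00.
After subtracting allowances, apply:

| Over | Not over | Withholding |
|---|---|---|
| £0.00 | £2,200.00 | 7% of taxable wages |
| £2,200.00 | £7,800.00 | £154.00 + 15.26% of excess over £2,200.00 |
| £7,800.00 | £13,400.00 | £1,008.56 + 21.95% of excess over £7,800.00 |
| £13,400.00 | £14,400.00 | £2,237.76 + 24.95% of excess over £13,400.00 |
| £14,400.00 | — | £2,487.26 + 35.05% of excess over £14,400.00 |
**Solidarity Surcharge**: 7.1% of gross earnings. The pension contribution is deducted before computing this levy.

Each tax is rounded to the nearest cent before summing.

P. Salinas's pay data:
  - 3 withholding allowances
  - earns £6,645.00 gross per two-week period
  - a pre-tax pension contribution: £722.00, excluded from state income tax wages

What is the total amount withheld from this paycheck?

State Income Tax: taxable = £6,645.00 − £722.00 − 3×£226.00 = £5,245.00
  £154.00 + 15.26% × (£5,245.00 − £2,200.00) = £154.00 + 15.26% × £3,045.00 = £618.67
Solidarity Surcharge: 7.1% × £5,923.00 = £420.53
Total: £618.67 + £420.53 = £1,039.20

£1,039.20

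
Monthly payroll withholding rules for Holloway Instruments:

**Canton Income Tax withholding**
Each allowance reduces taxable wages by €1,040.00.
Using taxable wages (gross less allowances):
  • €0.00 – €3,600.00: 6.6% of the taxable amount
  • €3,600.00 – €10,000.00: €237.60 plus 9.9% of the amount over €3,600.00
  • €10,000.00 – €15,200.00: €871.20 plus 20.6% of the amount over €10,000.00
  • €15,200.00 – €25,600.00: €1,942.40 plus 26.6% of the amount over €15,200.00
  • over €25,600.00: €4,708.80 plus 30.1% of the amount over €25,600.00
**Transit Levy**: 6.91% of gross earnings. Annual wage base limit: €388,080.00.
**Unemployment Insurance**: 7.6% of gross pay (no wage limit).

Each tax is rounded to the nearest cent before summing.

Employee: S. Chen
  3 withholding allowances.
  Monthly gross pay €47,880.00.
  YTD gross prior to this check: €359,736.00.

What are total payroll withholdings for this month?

Canton Income Tax: taxable = €47,880.00 − 3×€1,040.00 = €44,760.00
  €4,708.80 + 30.1% × (€44,760.00 − €25,600.00) = €4,708.80 + 30.1% × €19,160.00 = €10,475.96
Transit Levy: cap €388,080.00 − YTD €359,736.00 = €28,344.00 subject; 6.91% × €28,344.00 = €1,958.57
Unemployment Insurance: 7.6% × €47,880.00 = €3,638.88
Total: €10,475.96 + €1,958.57 + €3,638.88 = €16,073.41

€16,073.41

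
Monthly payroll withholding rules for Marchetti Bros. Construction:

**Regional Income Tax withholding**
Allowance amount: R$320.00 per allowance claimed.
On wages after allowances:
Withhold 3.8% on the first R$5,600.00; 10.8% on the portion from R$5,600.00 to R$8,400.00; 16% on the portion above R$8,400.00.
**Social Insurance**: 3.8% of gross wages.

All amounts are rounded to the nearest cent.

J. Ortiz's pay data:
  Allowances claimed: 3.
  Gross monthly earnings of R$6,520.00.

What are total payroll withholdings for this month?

R$459.04

Regional Income Tax: taxable = R$6,520.00 − 3×R$320.00 = R$5,560.00
  3.8% × R$5,560.00 = R$211.28
Social Insurance: 3.8% × R$6,520.00 = R$247.76
Total: R$211.28 + R$247.76 = R$459.04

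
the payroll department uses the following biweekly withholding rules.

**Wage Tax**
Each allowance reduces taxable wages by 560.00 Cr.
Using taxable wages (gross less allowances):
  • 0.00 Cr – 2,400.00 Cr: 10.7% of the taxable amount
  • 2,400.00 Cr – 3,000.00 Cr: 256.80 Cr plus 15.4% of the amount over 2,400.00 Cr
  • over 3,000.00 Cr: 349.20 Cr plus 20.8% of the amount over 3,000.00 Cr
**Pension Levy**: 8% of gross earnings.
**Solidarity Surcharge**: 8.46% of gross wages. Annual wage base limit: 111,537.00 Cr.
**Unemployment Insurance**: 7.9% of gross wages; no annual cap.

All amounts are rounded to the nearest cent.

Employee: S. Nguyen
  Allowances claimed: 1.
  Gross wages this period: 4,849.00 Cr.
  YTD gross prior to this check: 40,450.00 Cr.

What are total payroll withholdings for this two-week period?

1,798.53 Cr

Wage Tax: taxable = 4,849.00 Cr − 1×560.00 Cr = 4,289.00 Cr
  349.20 Cr + 20.8% × (4,289.00 Cr − 3,000.00 Cr) = 349.20 Cr + 20.8% × 1,289.00 Cr = 617.31 Cr
Pension Levy: 8% × 4,849.00 Cr = 387.92 Cr
Solidarity Surcharge: 8.46% × 4,849.00 Cr = 410.23 Cr
Unemployment Insurance: 7.9% × 4,849.00 Cr = 383.07 Cr
Total: 617.31 Cr + 387.92 Cr + 410.23 Cr + 383.07 Cr = 1,798.53 Cr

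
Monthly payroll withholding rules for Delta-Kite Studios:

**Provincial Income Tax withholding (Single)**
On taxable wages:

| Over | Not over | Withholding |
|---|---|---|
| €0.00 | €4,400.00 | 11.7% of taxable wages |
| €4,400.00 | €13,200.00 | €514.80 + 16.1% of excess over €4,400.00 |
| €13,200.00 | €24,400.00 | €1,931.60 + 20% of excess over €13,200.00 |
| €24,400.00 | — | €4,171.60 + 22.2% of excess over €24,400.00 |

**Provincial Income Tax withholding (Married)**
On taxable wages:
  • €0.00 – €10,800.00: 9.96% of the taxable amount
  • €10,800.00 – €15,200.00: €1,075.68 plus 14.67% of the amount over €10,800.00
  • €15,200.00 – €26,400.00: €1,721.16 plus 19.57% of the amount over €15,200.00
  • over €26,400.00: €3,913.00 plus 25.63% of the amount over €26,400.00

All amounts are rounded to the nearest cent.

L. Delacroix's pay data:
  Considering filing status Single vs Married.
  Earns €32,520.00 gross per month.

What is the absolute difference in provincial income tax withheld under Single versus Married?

Provincial Income Tax (Single): taxable = €32,520.00
  €4,171.60 + 22.2% × (€32,520.00 − €24,400.00) = €4,171.60 + 22.2% × €8,120.00 = €5,974.24
Provincial Income Tax (Married): taxable = €32,520.00
  €3,913.00 + 25.63% × (€32,520.00 − €26,400.00) = €3,913.00 + 25.63% × €6,120.00 = €5,481.56
Difference: |€5,974.24 − €5,481.56| = €492.68 (higher under Single)

€492.68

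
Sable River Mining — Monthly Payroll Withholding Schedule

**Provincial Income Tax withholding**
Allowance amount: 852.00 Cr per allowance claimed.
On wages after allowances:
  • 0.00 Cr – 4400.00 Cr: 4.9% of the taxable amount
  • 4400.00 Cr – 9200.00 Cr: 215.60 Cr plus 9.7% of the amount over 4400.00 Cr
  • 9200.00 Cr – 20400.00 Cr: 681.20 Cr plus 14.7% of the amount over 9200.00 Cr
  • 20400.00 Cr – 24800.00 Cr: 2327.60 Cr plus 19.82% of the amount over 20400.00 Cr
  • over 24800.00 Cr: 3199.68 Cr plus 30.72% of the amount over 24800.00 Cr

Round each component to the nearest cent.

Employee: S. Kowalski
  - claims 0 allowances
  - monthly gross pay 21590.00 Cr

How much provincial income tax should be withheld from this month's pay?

Provincial Income Tax: taxable = 21590.00 Cr
  2327.60 Cr + 19.82% × (21590.00 Cr − 20400.00 Cr) = 2327.60 Cr + 19.82% × 1190.00 Cr = 2563.46 Cr

2563.46 Cr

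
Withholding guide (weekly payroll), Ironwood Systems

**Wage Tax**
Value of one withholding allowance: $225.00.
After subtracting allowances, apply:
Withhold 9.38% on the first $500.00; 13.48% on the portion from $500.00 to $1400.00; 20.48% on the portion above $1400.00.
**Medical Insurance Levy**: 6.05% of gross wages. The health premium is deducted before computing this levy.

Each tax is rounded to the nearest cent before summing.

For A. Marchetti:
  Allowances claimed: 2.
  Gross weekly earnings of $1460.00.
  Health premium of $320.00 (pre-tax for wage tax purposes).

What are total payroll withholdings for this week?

Wage Tax: taxable = $1460.00 − $320.00 − 2×$225.00 = $690.00
  $46.90 + 13.48% × ($690.00 − $500.00) = $46.90 + 13.48% × $190.00 = $72.51
Medical Insurance Levy: 6.05% × $1140.00 = $68.97
Total: $72.51 + $68.97 = $141.48

$141.48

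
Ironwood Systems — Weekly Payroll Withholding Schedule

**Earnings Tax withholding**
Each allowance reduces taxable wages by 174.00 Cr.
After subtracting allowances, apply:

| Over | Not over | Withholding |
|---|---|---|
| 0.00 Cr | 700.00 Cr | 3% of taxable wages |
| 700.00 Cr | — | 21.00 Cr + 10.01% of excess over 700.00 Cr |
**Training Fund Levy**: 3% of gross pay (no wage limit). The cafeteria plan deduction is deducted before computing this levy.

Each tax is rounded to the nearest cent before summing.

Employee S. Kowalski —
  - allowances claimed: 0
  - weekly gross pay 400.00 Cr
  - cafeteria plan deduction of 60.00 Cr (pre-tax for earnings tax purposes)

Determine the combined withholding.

20.40 Cr

Earnings Tax: taxable = 400.00 Cr − 60.00 Cr = 340.00 Cr
  3% × 340.00 Cr = 10.20 Cr
Training Fund Levy: 3% × 340.00 Cr = 10.20 Cr
Total: 10.20 Cr + 10.20 Cr = 20.40 Cr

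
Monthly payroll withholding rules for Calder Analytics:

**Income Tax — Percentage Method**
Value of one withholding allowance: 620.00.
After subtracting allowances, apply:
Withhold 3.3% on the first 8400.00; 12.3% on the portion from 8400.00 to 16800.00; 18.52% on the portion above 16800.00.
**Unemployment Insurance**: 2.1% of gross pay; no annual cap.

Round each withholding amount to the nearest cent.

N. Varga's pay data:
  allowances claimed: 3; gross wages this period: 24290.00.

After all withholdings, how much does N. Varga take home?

Income Tax: taxable = 24290.00 − 3×620.00 = 22430.00
  1310.40 + 18.52% × (22430.00 − 16800.00) = 1310.40 + 18.52% × 5630.00 = 2353.08
Unemployment Insurance: 2.1% × 24290.00 = 510.09
Total withheld: 2353.08 + 510.09 = 2863.17
Net pay: 24290.00 − 2863.17 = 21426.83

21426.83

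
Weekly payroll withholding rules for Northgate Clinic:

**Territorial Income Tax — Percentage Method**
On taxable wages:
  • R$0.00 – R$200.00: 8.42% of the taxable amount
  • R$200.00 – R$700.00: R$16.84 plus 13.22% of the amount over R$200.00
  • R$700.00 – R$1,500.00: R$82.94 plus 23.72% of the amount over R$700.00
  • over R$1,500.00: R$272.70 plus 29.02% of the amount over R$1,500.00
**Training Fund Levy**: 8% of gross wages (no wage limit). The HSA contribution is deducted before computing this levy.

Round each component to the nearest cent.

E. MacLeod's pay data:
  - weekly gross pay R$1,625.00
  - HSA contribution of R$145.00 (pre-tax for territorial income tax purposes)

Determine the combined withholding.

Territorial Income Tax: taxable = R$1,625.00 − R$145.00 = R$1,480.00
  R$82.94 + 23.72% × (R$1,480.00 − R$700.00) = R$82.94 + 23.72% × R$780.00 = R$267.96
Training Fund Levy: 8% × R$1,480.00 = R$118.40
Total: R$267.96 + R$118.40 = R$386.36

R$386.36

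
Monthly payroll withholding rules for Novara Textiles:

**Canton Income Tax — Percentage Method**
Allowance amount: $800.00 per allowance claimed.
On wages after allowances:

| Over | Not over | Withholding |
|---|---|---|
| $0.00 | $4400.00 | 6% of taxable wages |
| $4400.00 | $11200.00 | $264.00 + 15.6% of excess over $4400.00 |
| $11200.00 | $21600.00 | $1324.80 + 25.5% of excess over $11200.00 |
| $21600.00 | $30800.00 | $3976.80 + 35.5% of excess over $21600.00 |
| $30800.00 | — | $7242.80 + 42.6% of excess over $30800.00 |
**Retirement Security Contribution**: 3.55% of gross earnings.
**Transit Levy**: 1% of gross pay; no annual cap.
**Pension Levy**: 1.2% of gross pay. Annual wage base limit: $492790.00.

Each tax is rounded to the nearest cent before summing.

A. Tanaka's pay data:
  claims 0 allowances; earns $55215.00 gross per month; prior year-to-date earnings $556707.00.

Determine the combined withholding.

Canton Income Tax: taxable = $55215.00
  $7242.80 + 42.6% × ($55215.00 − $30800.00) = $7242.80 + 42.6% × $24415.00 = $17643.59
Retirement Security Contribution: 3.55% × $55215.00 = $1960.13
Transit Levy: 1% × $55215.00 = $552.15
Pension Levy: YTD $556707.00 ≥ cap $492790.00 → $0.00
Total: $17643.59 + $1960.13 + $552.15 + $0.00 = $20155.87

$20155.87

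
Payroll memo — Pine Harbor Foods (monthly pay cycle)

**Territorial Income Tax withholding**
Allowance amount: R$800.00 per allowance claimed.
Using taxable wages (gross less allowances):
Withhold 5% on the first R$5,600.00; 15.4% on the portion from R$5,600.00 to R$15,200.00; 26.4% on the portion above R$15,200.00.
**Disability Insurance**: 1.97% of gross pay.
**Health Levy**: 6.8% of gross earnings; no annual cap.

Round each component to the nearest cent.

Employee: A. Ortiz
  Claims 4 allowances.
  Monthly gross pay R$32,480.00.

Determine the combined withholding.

Territorial Income Tax: taxable = R$32,480.00 − 4×R$800.00 = R$29,280.00
  R$1,758.40 + 26.4% × (R$29,280.00 − R$15,200.00) = R$1,758.40 + 26.4% × R$14,080.00 = R$5,475.52
Disability Insurance: 1.97% × R$32,480.00 = R$639.86
Health Levy: 6.8% × R$32,480.00 = R$2,208.64
Total: R$5,475.52 + R$639.86 + R$2,208.64 = R$8,324.02

R$8,324.02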